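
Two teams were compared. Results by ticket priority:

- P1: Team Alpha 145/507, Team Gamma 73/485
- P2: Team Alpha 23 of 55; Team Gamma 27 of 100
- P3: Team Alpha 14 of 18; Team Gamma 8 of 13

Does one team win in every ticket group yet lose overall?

No

P1: Team Alpha 145/507 = 28.6%, Team Gamma 73/485 = 15.1% → Team Alpha
P2: Team Alpha 23/55 = 41.8%, Team Gamma 27/100 = 27.0% → Team Alpha
P3: Team Alpha 14/18 = 77.8%, Team Gamma 8/13 = 61.5% → Team Alpha
Overall: Team Alpha 182/580 = 31.4%, Team Gamma 108/598 = 18.1% → Team Alpha
Team Alpha wins overall and in every ticket group — no reversal.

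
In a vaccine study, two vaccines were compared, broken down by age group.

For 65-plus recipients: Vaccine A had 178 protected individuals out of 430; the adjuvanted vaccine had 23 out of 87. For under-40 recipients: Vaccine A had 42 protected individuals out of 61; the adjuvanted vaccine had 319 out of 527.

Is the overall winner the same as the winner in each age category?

65-plus: Vaccine A 178/430 = 41.4%, the adjuvanted vaccine 23/87 = 26.4% → Vaccine A
Under-40: Vaccine A 42/61 = 68.9%, the adjuvanted vaccine 319/527 = 60.5% → Vaccine A
Overall: Vaccine A 220/491 = 44.8%, the adjuvanted vaccine 342/614 = 55.7% → the adjuvanted vaccine
Vaccine A wins each age group but the adjuvanted vaccine wins overall — the comparison reverses. Vaccine A's recipients skew toward 65-plus, which has a lower base rate.

No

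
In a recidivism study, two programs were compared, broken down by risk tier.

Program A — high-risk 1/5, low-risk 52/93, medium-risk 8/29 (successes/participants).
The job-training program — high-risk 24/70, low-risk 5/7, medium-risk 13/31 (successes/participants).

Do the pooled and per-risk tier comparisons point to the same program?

No

High-risk: Program A 1/5 = 20.0%, the job-training program 24/70 = 34.3% → the job-training program
Low-risk: Program A 52/93 = 55.9%, the job-training program 5/7 = 71.4% → the job-training program
Medium-risk: Program A 8/29 = 27.6%, the job-training program 13/31 = 41.9% → the job-training program
Overall: Program A 61/127 = 48.0%, the job-training program 42/108 = 38.9% → Program A
The job-training program wins each risk group but Program A wins overall — the comparison reverses. The job-training program's participants skew toward high-risk, which has a lower base rate.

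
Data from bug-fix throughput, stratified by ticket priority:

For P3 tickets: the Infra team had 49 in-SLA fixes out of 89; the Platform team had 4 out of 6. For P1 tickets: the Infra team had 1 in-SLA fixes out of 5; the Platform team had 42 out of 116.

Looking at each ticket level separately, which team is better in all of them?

P3: the Infra team 49/89 = 55.1%, the Platform team 4/6 = 66.7% → the Platform team
P1: the Infra team 1/5 = 20.0%, the Platform team 42/116 = 36.2% → the Platform team
The Platform team has the higher rate in both groups.

the Platform team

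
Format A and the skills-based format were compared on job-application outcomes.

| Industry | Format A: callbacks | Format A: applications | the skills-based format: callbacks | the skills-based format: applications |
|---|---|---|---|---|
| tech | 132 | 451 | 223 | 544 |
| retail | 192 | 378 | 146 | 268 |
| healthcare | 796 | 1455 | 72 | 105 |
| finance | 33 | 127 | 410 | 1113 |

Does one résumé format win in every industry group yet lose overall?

Tech: Format A 132/451 = 29.3%, the skills-based format 223/544 = 41.0% → the skills-based format
Retail: Format A 192/378 = 50.8%, the skills-based format 146/268 = 54.5% → the skills-based format
Healthcare: Format A 796/1455 = 54.7%, the skills-based format 72/105 = 68.6% → the skills-based format
Finance: Format A 33/127 = 26.0%, the skills-based format 410/1113 = 36.8% → the skills-based format
Overall: Format A 1153/2411 = 47.8%, the skills-based format 851/2030 = 41.9% → Format A
The skills-based format wins each industry group but Format A wins overall — the comparison reverses. The skills-based format's applications skew toward finance, which has a lower base rate.

Yes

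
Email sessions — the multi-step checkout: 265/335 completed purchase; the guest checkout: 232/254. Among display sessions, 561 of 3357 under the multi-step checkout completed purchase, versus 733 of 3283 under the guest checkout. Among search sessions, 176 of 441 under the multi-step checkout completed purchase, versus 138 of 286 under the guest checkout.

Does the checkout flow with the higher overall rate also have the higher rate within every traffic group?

Yes

Email: the multi-step checkout 265/335 = 79.1%, the guest checkout 232/254 = 91.3% → the guest checkout
Display: the multi-step checkout 561/3357 = 16.7%, the guest checkout 733/3283 = 22.3% → the guest checkout
Search: the multi-step checkout 176/441 = 39.9%, the guest checkout 138/286 = 48.3% → the guest checkout
Overall: the multi-step checkout 1002/4133 = 24.2%, the guest checkout 1103/3823 = 28.9% → the guest checkout
The guest checkout wins overall and in every traffic group — no reversal.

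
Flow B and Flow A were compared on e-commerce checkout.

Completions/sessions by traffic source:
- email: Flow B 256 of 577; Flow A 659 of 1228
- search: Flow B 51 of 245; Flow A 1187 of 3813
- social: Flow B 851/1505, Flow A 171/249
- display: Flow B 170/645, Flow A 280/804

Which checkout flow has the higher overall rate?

Email: Flow B 256/577 = 44.4%, Flow A 659/1228 = 53.7% → Flow A
Search: Flow B 51/245 = 20.8%, Flow A 1187/3813 = 31.1% → Flow A
Social: Flow B 851/1505 = 56.5%, Flow A 171/249 = 68.7% → Flow A
Display: Flow B 170/645 = 26.4%, Flow A 280/804 = 34.8% → Flow A
Overall: Flow B 1328/2972 = 44.7%, Flow A 2297/6094 = 37.7% → Flow B
(Flow A wins every traffic group but Flow B wins overall — Flow A's sessions skew toward the low-rate search group.)

Flow B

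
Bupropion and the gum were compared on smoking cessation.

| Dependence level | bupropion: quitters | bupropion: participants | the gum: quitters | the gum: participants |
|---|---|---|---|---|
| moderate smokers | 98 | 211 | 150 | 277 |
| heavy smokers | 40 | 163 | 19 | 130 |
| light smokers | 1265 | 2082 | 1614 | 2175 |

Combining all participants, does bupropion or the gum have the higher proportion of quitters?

Moderate smokers: bupropion 98/211 = 46.4%, the gum 150/277 = 54.2% → the gum
Heavy smokers: bupropion 40/163 = 24.5%, the gum 19/130 = 14.6% → bupropion
Light smokers: bupropion 1265/2082 = 60.8%, the gum 1614/2175 = 74.2% → the gum
Overall: bupropion 1403/2456 = 57.1%, the gum 1783/2582 = 69.1% → the gum
(Neither sweeps every dependence group, but the gum has the higher pooled rate.)

the gum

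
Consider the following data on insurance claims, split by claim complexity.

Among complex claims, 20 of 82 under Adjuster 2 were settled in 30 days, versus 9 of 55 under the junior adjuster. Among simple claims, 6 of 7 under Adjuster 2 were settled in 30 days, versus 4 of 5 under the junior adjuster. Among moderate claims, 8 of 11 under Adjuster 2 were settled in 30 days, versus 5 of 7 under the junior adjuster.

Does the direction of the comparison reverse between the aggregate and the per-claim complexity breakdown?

No

Complex: Adjuster 2 20/82 = 24.4%, the junior adjuster 9/55 = 16.4% → Adjuster 2
Simple: Adjuster 2 6/7 = 85.7%, the junior adjuster 4/5 = 80.0% → Adjuster 2
Moderate: Adjuster 2 8/11 = 72.7%, the junior adjuster 5/7 = 71.4% → Adjuster 2
Overall: Adjuster 2 34/100 = 34.0%, the junior adjuster 18/67 = 26.9% → Adjuster 2
Adjuster 2 wins overall and in every claim group — no reversal.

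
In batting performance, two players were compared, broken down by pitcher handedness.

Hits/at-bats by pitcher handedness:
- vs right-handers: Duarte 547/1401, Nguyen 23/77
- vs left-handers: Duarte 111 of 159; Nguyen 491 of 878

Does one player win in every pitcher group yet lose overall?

Yes

Vs right-handers: Duarte 547/1401 = 39.0%, Nguyen 23/77 = 29.9% → Duarte
Vs left-handers: Duarte 111/159 = 69.8%, Nguyen 491/878 = 55.9% → Duarte
Overall: Duarte 658/1560 = 42.2%, Nguyen 514/955 = 53.8% → Nguyen
Duarte wins each pitcher group but Nguyen wins overall — the comparison reverses. Duarte's at-bats skew toward vs right-handers, which has a lower base rate.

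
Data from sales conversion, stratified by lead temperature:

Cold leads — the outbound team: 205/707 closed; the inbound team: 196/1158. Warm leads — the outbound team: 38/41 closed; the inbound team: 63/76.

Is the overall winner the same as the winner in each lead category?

Cold: the outbound team 205/707 = 29.0%, the inbound team 196/1158 = 16.9% → the outbound team
Warm: the outbound team 38/41 = 92.7%, the inbound team 63/76 = 82.9% → the outbound team
Overall: the outbound team 243/748 = 32.5%, the inbound team 259/1234 = 21.0% → the outbound team
The outbound team wins overall and in every lead group — no reversal.

Yes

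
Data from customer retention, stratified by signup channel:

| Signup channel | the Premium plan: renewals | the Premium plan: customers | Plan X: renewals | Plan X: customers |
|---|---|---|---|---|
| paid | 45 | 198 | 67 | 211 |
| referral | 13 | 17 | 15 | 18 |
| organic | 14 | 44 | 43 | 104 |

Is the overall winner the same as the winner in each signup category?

Yes

Paid: the Premium plan 45/198 = 22.7%, Plan X 67/211 = 31.8% → Plan X
Referral: the Premium plan 13/17 = 76.5%, Plan X 15/18 = 83.3% → Plan X
Organic: the Premium plan 14/44 = 31.8%, Plan X 43/104 = 41.3% → Plan X
Overall: the Premium plan 72/259 = 27.8%, Plan X 125/333 = 37.5% → Plan X
Plan X wins overall and in every signup group — no reversal.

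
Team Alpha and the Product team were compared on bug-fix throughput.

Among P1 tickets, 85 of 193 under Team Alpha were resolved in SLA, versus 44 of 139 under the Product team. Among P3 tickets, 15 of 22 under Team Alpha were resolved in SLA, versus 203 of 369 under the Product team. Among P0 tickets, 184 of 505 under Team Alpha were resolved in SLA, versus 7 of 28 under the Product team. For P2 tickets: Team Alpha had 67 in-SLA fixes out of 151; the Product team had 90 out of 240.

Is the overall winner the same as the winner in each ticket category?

No

P1: Team Alpha 85/193 = 44.0%, the Product team 44/139 = 31.7% → Team Alpha
P3: Team Alpha 15/22 = 68.2%, the Product team 203/369 = 55.0% → Team Alpha
P0: Team Alpha 184/505 = 36.4%, the Product team 7/28 = 25.0% → Team Alpha
P2: Team Alpha 67/151 = 44.4%, the Product team 90/240 = 37.5% → Team Alpha
Overall: Team Alpha 351/871 = 40.3%, the Product team 344/776 = 44.3% → the Product team
Team Alpha wins each ticket group but the Product team wins overall — the comparison reverses. Team Alpha's tickets skew toward P0, which has a lower base rate.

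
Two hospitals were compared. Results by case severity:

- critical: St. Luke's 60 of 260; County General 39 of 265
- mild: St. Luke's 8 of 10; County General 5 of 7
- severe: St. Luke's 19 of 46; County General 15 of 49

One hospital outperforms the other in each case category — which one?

St. Luke's

Critical: St. Luke's 60/260 = 23.1%, County General 39/265 = 14.7% → St. Luke's
Mild: St. Luke's 8/10 = 80.0%, County General 5/7 = 71.4% → St. Luke's
Severe: St. Luke's 19/46 = 41.3%, County General 15/49 = 30.6% → St. Luke's
St. Luke's has the higher rate in all 3 groups.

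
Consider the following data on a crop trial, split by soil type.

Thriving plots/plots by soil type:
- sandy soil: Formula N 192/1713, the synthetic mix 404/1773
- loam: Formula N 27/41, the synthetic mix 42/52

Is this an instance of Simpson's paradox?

Sandy soil: Formula N 192/1713 = 11.2%, the synthetic mix 404/1773 = 22.8% → the synthetic mix
Loam: Formula N 27/41 = 65.9%, the synthetic mix 42/52 = 80.8% → the synthetic mix
Overall: Formula N 219/1754 = 12.5%, the synthetic mix 446/1825 = 24.4% → the synthetic mix
The synthetic mix wins overall and in every soil group — no reversal.

No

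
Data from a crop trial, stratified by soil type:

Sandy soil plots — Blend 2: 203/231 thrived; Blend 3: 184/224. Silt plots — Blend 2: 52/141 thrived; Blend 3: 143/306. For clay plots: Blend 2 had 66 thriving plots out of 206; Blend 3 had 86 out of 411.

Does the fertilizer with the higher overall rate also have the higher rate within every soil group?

Sandy soil: Blend 2 203/231 = 87.9%, Blend 3 184/224 = 82.1% → Blend 2
Silt: Blend 2 52/141 = 36.9%, Blend 3 143/306 = 46.7% → Blend 3
Clay: Blend 2 66/206 = 32.0%, Blend 3 86/411 = 20.9% → Blend 2
Overall: Blend 2 321/578 = 55.5%, Blend 3 413/941 = 43.9% → Blend 2
Neither sweeps: Blend 2 wins 2 of 3 groups, Blend 3 wins 1. Blend 2 wins overall but not every group — no Simpson reversal.

No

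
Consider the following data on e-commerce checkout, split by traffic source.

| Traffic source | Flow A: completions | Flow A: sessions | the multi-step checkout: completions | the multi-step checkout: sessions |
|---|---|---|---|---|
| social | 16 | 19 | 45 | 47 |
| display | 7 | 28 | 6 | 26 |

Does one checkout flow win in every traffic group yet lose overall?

No

Social: Flow A 16/19 = 84.2%, the multi-step checkout 45/47 = 95.7% → the multi-step checkout
Display: Flow A 7/28 = 25.0%, the multi-step checkout 6/26 = 23.1% → Flow A
Overall: Flow A 23/47 = 48.9%, the multi-step checkout 51/73 = 69.9% → the multi-step checkout
Neither sweeps: Flow A wins 1 of 2 groups, the multi-step checkout wins 1. The multi-step checkout wins overall but not every group — no Simpson reversal.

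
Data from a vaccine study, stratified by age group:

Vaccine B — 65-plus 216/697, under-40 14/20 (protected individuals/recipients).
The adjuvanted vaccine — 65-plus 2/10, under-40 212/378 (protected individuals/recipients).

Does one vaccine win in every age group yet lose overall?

Yes

65-plus: Vaccine B 216/697 = 31.0%, the adjuvanted vaccine 2/10 = 20.0% → Vaccine B
Under-40: Vaccine B 14/20 = 70.0%, the adjuvanted vaccine 212/378 = 56.1% → Vaccine B
Overall: Vaccine B 230/717 = 32.1%, the adjuvanted vaccine 214/388 = 55.2% → the adjuvanted vaccine
Vaccine B wins each age group but the adjuvanted vaccine wins overall — the comparison reverses. Vaccine B's recipients skew toward 65-plus, which has a lower base rate.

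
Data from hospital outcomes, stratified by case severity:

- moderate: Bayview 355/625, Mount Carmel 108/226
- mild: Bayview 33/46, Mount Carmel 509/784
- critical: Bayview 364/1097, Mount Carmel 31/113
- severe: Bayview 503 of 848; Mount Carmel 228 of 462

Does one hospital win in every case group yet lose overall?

Moderate: Bayview 355/625 = 56.8%, Mount Carmel 108/226 = 47.8% → Bayview
Mild: Bayview 33/46 = 71.7%, Mount Carmel 509/784 = 64.9% → Bayview
Critical: Bayview 364/1097 = 33.2%, Mount Carmel 31/113 = 27.4% → Bayview
Severe: Bayview 503/848 = 59.3%, Mount Carmel 228/462 = 49.4% → Bayview
Overall: Bayview 1255/2616 = 48.0%, Mount Carmel 876/1585 = 55.3% → Mount Carmel
Bayview wins each case group but Mount Carmel wins overall — the comparison reverses. Bayview's patients skew toward critical, which has a lower base rate.

Yes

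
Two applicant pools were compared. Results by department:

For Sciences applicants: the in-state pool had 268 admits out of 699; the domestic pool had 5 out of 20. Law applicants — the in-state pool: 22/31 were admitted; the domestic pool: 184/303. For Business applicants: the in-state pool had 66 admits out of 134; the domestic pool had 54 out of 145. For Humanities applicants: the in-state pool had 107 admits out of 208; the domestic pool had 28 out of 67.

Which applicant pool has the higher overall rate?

the domestic pool

Sciences: the in-state pool 268/699 = 38.3%, the domestic pool 5/20 = 25.0% → the in-state pool
Law: the in-state pool 22/31 = 71.0%, the domestic pool 184/303 = 60.7% → the in-state pool
Business: the in-state pool 66/134 = 49.3%, the domestic pool 54/145 = 37.2% → the in-state pool
Humanities: the in-state pool 107/208 = 51.4%, the domestic pool 28/67 = 41.8% → the in-state pool
Overall: the in-state pool 463/1072 = 43.2%, the domestic pool 271/535 = 50.7% → the domestic pool
(The in-state pool wins every department group but the domestic pool wins overall — the in-state pool's applicants skew toward the low-rate Sciences group.)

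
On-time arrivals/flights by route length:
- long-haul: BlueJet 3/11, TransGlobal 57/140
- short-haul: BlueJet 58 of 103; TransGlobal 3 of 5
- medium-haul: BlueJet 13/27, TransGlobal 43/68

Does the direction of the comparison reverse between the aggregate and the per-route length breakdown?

Long-haul: BlueJet 3/11 = 27.3%, TransGlobal 57/140 = 40.7% → TransGlobal
Short-haul: BlueJet 58/103 = 56.3%, TransGlobal 3/5 = 60.0% → TransGlobal
Medium-haul: BlueJet 13/27 = 48.1%, TransGlobal 43/68 = 63.2% → TransGlobal
Overall: BlueJet 74/141 = 52.5%, TransGlobal 103/213 = 48.4% → BlueJet
TransGlobal wins each route group but BlueJet wins overall — the comparison reverses. TransGlobal's flights skew toward long-haul, which has a lower base rate.

Yes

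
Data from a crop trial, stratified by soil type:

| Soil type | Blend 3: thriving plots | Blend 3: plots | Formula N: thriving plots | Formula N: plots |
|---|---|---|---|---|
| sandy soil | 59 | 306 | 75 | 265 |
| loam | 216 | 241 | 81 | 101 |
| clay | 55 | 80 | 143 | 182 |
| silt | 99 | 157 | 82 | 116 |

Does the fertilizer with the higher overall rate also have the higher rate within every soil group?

Sandy soil: Blend 3 59/306 = 19.3%, Formula N 75/265 = 28.3% → Formula N
Loam: Blend 3 216/241 = 89.6%, Formula N 81/101 = 80.2% → Blend 3
Clay: Blend 3 55/80 = 68.8%, Formula N 143/182 = 78.6% → Formula N
Silt: Blend 3 99/157 = 63.1%, Formula N 82/116 = 70.7% → Formula N
Overall: Blend 3 429/784 = 54.7%, Formula N 381/664 = 57.4% → Formula N
Neither sweeps: Blend 3 wins 1 of 4 groups, Formula N wins 3. Formula N wins overall but not every group — no Simpson reversal.

No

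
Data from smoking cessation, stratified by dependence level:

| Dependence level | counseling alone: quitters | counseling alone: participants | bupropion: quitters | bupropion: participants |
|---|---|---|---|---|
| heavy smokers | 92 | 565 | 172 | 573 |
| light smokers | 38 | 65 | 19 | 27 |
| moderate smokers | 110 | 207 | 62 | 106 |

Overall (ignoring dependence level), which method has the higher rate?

bupropion

Heavy smokers: counseling alone 92/565 = 16.3%, bupropion 172/573 = 30.0% → bupropion
Light smokers: counseling alone 38/65 = 58.5%, bupropion 19/27 = 70.4% → bupropion
Moderate smokers: counseling alone 110/207 = 53.1%, bupropion 62/106 = 58.5% → bupropion
Overall: counseling alone 240/837 = 28.7%, bupropion 253/706 = 35.8% → bupropion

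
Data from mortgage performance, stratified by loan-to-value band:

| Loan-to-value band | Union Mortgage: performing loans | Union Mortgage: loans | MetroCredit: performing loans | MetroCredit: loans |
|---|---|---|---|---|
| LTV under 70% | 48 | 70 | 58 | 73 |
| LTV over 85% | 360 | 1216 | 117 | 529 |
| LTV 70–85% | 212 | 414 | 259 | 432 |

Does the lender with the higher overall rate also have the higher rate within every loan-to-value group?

LTV under 70%: Union Mortgage 48/70 = 68.6%, MetroCredit 58/73 = 79.5% → MetroCredit
LTV over 85%: Union Mortgage 360/1216 = 29.6%, MetroCredit 117/529 = 22.1% → Union Mortgage
LTV 70–85%: Union Mortgage 212/414 = 51.2%, MetroCredit 259/432 = 60.0% → MetroCredit
Overall: Union Mortgage 620/1700 = 36.5%, MetroCredit 434/1034 = 42.0% → MetroCredit
Neither sweeps: Union Mortgage wins 1 of 3 groups, MetroCredit wins 2. MetroCredit wins overall but not every group — no Simpson reversal.

No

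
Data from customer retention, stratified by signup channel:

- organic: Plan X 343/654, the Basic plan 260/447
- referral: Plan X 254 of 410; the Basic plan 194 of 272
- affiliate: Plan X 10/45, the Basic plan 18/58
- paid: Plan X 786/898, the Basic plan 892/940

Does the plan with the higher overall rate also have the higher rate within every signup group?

Organic: Plan X 343/654 = 52.4%, the Basic plan 260/447 = 58.2% → the Basic plan
Referral: Plan X 254/410 = 62.0%, the Basic plan 194/272 = 71.3% → the Basic plan
Affiliate: Plan X 10/45 = 22.2%, the Basic plan 18/58 = 31.0% → the Basic plan
Paid: Plan X 786/898 = 87.5%, the Basic plan 892/940 = 94.9% → the Basic plan
Overall: Plan X 1393/2007 = 69.4%, the Basic plan 1364/1717 = 79.4% → the Basic plan
The Basic plan wins overall and in every signup group — no reversal.

Yes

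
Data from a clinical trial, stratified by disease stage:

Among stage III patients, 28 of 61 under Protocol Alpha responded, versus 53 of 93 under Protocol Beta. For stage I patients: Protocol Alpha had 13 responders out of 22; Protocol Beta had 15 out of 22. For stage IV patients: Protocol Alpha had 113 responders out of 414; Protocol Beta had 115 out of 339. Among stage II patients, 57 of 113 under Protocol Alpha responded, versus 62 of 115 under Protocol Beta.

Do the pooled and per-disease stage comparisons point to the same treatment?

Yes

Stage III: Protocol Alpha 28/61 = 45.9%, Protocol Beta 53/93 = 57.0% → Protocol Beta
Stage I: Protocol Alpha 13/22 = 59.1%, Protocol Beta 15/22 = 68.2% → Protocol Beta
Stage IV: Protocol Alpha 113/414 = 27.3%, Protocol Beta 115/339 = 33.9% → Protocol Beta
Stage II: Protocol Alpha 57/113 = 50.4%, Protocol Beta 62/115 = 53.9% → Protocol Beta
Overall: Protocol Alpha 211/610 = 34.6%, Protocol Beta 245/569 = 43.1% → Protocol Beta
Protocol Beta wins overall and in every disease group — no reversal.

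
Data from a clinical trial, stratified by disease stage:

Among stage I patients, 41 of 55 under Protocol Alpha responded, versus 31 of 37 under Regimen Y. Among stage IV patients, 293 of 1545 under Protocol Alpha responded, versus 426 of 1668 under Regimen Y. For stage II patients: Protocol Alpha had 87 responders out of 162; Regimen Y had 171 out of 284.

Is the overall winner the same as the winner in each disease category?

Stage I: Protocol Alpha 41/55 = 74.5%, Regimen Y 31/37 = 83.8% → Regimen Y
Stage IV: Protocol Alpha 293/1545 = 19.0%, Regimen Y 426/1668 = 25.5% → Regimen Y
Stage II: Protocol Alpha 87/162 = 53.7%, Regimen Y 171/284 = 60.2% → Regimen Y
Overall: Protocol Alpha 421/1762 = 23.9%, Regimen Y 628/1989 = 31.6% → Regimen Y
Regimen Y wins overall and in every disease group — no reversal.

Yes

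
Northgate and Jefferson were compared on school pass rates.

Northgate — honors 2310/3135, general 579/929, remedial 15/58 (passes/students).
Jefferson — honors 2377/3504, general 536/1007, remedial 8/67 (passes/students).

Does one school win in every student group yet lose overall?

Honors: Northgate 2310/3135 = 73.7%, Jefferson 2377/3504 = 67.8% → Northgate
General: Northgate 579/929 = 62.3%, Jefferson 536/1007 = 53.2% → Northgate
Remedial: Northgate 15/58 = 25.9%, Jefferson 8/67 = 11.9% → Northgate
Overall: Northgate 2904/4122 = 70.5%, Jefferson 2921/4578 = 63.8% → Northgate
Northgate wins overall and in every student group — no reversal.

No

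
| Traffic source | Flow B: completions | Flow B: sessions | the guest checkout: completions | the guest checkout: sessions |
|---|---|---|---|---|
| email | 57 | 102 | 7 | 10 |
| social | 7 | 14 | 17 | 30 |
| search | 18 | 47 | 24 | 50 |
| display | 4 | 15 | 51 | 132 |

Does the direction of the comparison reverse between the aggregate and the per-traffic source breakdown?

Email: Flow B 57/102 = 55.9%, the guest checkout 7/10 = 70.0% → the guest checkout
Social: Flow B 7/14 = 50.0%, the guest checkout 17/30 = 56.7% → the guest checkout
Search: Flow B 18/47 = 38.3%, the guest checkout 24/50 = 48.0% → the guest checkout
Display: Flow B 4/15 = 26.7%, the guest checkout 51/132 = 38.6% → the guest checkout
Overall: Flow B 86/178 = 48.3%, the guest checkout 99/222 = 44.6% → Flow B
The guest checkout wins each traffic group but Flow B wins overall — the comparison reverses. The guest checkout's sessions skew toward display, which has a lower base rate.

Yes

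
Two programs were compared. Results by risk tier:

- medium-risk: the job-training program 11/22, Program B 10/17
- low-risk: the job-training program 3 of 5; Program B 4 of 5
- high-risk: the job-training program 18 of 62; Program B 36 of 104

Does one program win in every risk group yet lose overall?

Medium-risk: the job-training program 11/22 = 50.0%, Program B 10/17 = 58.8% → Program B
Low-risk: the job-training program 3/5 = 60.0%, Program B 4/5 = 80.0% → Program B
High-risk: the job-training program 18/62 = 29.0%, Program B 36/104 = 34.6% → Program B
Overall: the job-training program 32/89 = 36.0%, Program B 50/126 = 39.7% → Program B
Program B wins overall and in every risk group — no reversal.

No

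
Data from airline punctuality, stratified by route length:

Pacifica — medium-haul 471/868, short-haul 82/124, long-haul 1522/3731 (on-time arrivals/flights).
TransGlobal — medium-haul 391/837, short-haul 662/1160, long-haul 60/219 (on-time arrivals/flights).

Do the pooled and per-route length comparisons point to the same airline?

Medium-haul: Pacifica 471/868 = 54.3%, TransGlobal 391/837 = 46.7% → Pacifica
Short-haul: Pacifica 82/124 = 66.1%, TransGlobal 662/1160 = 57.1% → Pacifica
Long-haul: Pacifica 1522/3731 = 40.8%, TransGlobal 60/219 = 27.4% → Pacifica
Overall: Pacifica 2075/4723 = 43.9%, TransGlobal 1113/2216 = 50.2% → TransGlobal
Pacifica wins each route group but TransGlobal wins overall — the comparison reverses. Pacifica's flights skew toward long-haul, which has a lower base rate.

No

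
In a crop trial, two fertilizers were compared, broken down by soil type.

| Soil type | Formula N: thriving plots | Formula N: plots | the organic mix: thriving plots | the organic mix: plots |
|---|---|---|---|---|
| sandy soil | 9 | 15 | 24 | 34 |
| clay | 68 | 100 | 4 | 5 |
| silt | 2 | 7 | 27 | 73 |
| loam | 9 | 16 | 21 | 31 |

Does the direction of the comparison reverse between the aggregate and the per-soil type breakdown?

Yes

Sandy soil: Formula N 9/15 = 60.0%, the organic mix 24/34 = 70.6% → the organic mix
Clay: Formula N 68/100 = 68.0%, the organic mix 4/5 = 80.0% → the organic mix
Silt: Formula N 2/7 = 28.6%, the organic mix 27/73 = 37.0% → the organic mix
Loam: Formula N 9/16 = 56.2%, the organic mix 21/31 = 67.7% → the organic mix
Overall: Formula N 88/138 = 63.8%, the organic mix 76/143 = 53.1% → Formula N
The organic mix wins each soil group but Formula N wins overall — the comparison reverses. The organic mix's plots skew toward silt, which has a lower base rate.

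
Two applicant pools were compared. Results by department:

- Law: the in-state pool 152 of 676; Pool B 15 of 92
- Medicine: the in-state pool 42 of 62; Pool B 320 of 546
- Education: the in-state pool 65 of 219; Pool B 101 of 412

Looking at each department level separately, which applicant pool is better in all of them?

the in-state pool

Law: the in-state pool 152/676 = 22.5%, Pool B 15/92 = 16.3% → the in-state pool
Medicine: the in-state pool 42/62 = 67.7%, Pool B 320/546 = 58.6% → the in-state pool
Education: the in-state pool 65/219 = 29.7%, Pool B 101/412 = 24.5% → the in-state pool
The in-state pool has the higher rate in all 3 groups.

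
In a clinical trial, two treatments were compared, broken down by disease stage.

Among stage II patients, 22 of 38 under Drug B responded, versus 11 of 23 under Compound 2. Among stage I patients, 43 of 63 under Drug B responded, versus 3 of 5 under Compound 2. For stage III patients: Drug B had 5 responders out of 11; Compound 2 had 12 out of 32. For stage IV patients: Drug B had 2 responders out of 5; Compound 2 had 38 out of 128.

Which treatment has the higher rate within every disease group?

Stage II: Drug B 22/38 = 57.9%, Compound 2 11/23 = 47.8% → Drug B
Stage I: Drug B 43/63 = 68.3%, Compound 2 3/5 = 60.0% → Drug B
Stage III: Drug B 5/11 = 45.5%, Compound 2 12/32 = 37.5% → Drug B
Stage IV: Drug B 2/5 = 40.0%, Compound 2 38/128 = 29.7% → Drug B
Drug B has the higher rate in all 4 groups.

Drug B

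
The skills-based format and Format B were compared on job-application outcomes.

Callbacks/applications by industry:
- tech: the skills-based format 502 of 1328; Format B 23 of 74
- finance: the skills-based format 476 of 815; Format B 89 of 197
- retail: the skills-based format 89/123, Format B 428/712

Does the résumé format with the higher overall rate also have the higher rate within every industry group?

Tech: the skills-based format 502/1328 = 37.8%, Format B 23/74 = 31.1% → the skills-based format
Finance: the skills-based format 476/815 = 58.4%, Format B 89/197 = 45.2% → the skills-based format
Retail: the skills-based format 89/123 = 72.4%, Format B 428/712 = 60.1% → the skills-based format
Overall: the skills-based format 1067/2266 = 47.1%, Format B 540/983 = 54.9% → Format B
The skills-based format wins each industry group but Format B wins overall — the comparison reverses. The skills-based format's applications skew toward tech, which has a lower base rate.

No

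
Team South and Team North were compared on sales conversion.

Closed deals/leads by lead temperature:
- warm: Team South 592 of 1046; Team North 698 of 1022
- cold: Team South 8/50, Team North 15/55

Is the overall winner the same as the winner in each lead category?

Yes

Warm: Team South 592/1046 = 56.6%, Team North 698/1022 = 68.3% → Team North
Cold: Team South 8/50 = 16.0%, Team North 15/55 = 27.3% → Team North
Overall: Team South 600/1096 = 54.7%, Team North 713/1077 = 66.2% → Team North
Team North wins overall and in every lead group — no reversal.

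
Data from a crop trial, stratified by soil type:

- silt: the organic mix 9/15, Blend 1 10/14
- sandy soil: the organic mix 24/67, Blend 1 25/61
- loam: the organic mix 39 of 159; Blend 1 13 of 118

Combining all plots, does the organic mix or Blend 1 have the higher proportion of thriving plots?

the organic mix

Silt: the organic mix 9/15 = 60.0%, Blend 1 10/14 = 71.4% → Blend 1
Sandy soil: the organic mix 24/67 = 35.8%, Blend 1 25/61 = 41.0% → Blend 1
Loam: the organic mix 39/159 = 24.5%, Blend 1 13/118 = 11.0% → the organic mix
Overall: the organic mix 72/241 = 29.9%, Blend 1 48/193 = 24.9% → the organic mix
(Neither sweeps every soil group, but the organic mix has the higher pooled rate.)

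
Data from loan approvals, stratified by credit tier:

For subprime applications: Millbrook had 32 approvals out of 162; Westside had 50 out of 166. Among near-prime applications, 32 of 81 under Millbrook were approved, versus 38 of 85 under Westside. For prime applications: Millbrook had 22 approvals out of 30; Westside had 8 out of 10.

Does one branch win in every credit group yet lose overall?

No

Subprime: Millbrook 32/162 = 19.8%, Westside 50/166 = 30.1% → Westside
Near-prime: Millbrook 32/81 = 39.5%, Westside 38/85 = 44.7% → Westside
Prime: Millbrook 22/30 = 73.3%, Westside 8/10 = 80.0% → Westside
Overall: Millbrook 86/273 = 31.5%, Westside 96/261 = 36.8% → Westside
Westside wins overall and in every credit group — no reversal.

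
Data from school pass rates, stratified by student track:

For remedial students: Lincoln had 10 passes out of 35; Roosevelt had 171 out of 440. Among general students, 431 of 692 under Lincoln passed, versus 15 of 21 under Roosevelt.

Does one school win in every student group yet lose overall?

Remedial: Lincoln 10/35 = 28.6%, Roosevelt 171/440 = 38.9% → Roosevelt
General: Lincoln 431/692 = 62.3%, Roosevelt 15/21 = 71.4% → Roosevelt
Overall: Lincoln 441/727 = 60.7%, Roosevelt 186/461 = 40.3% → Lincoln
Roosevelt wins each student group but Lincoln wins overall — the comparison reverses. Roosevelt's students skew toward remedial, which has a lower base rate.

Yes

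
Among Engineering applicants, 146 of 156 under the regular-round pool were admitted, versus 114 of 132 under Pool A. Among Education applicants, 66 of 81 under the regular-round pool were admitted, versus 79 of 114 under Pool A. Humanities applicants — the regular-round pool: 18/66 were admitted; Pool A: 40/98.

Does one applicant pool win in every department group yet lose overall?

Engineering: the regular-round pool 146/156 = 93.6%, Pool A 114/132 = 86.4% → the regular-round pool
Education: the regular-round pool 66/81 = 81.5%, Pool A 79/114 = 69.3% → the regular-round pool
Humanities: the regular-round pool 18/66 = 27.3%, Pool A 40/98 = 40.8% → Pool A
Overall: the regular-round pool 230/303 = 75.9%, Pool A 233/344 = 67.7% → the regular-round pool
Neither sweeps: the regular-round pool wins 2 of 3 groups, Pool A wins 1. The regular-round pool wins overall but not every group — no Simpson reversal.

No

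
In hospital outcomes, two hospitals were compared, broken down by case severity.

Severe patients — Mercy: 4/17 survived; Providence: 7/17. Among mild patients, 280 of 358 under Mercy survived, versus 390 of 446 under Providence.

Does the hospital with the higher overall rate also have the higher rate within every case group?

Yes

Severe: Mercy 4/17 = 23.5%, Providence 7/17 = 41.2% → Providence
Mild: Mercy 280/358 = 78.2%, Providence 390/446 = 87.4% → Providence
Overall: Mercy 284/375 = 75.7%, Providence 397/463 = 85.7% → Providence
Providence wins overall and in every case group — no reversal.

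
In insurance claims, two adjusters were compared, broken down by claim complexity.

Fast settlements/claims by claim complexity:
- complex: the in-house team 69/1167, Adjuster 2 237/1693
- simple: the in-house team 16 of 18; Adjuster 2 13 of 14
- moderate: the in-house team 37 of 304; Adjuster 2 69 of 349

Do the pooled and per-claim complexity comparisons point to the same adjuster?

Yes

Complex: the in-house team 69/1167 = 5.9%, Adjuster 2 237/1693 = 14.0% → Adjuster 2
Simple: the in-house team 16/18 = 88.9%, Adjuster 2 13/14 = 92.9% → Adjuster 2
Moderate: the in-house team 37/304 = 12.2%, Adjuster 2 69/349 = 19.8% → Adjuster 2
Overall: the in-house team 122/1489 = 8.2%, Adjuster 2 319/2056 = 15.5% → Adjuster 2
Adjuster 2 wins overall and in every claim group — no reversal.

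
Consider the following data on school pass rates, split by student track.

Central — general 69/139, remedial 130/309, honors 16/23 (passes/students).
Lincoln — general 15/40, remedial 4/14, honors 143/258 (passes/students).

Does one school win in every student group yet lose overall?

Yes

General: Central 69/139 = 49.6%, Lincoln 15/40 = 37.5% → Central
Remedial: Central 130/309 = 42.1%, Lincoln 4/14 = 28.6% → Central
Honors: Central 16/23 = 69.6%, Lincoln 143/258 = 55.4% → Central
Overall: Central 215/471 = 45.6%, Lincoln 162/312 = 51.9% → Lincoln
Central wins each student group but Lincoln wins overall — the comparison reverses. Central's students skew toward remedial, which has a lower base rate.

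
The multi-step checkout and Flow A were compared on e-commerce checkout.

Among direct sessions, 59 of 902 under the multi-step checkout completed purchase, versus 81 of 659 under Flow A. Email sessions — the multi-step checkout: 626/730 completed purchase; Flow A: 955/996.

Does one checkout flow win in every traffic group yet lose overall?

No

Direct: the multi-step checkout 59/902 = 6.5%, Flow A 81/659 = 12.3% → Flow A
Email: the multi-step checkout 626/730 = 85.8%, Flow A 955/996 = 95.9% → Flow A
Overall: the multi-step checkout 685/1632 = 42.0%, Flow A 1036/1655 = 62.6% → Flow A
Flow A wins overall and in every traffic group — no reversal.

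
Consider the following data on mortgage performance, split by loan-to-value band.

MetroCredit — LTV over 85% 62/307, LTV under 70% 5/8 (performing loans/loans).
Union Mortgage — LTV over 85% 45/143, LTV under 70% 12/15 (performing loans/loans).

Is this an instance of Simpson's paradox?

LTV over 85%: MetroCredit 62/307 = 20.2%, Union Mortgage 45/143 = 31.5% → Union Mortgage
LTV under 70%: MetroCredit 5/8 = 62.5%, Union Mortgage 12/15 = 80.0% → Union Mortgage
Overall: MetroCredit 67/315 = 21.3%, Union Mortgage 57/158 = 36.1% → Union Mortgage
Union Mortgage wins overall and in every loan-to-value group — no reversal.

No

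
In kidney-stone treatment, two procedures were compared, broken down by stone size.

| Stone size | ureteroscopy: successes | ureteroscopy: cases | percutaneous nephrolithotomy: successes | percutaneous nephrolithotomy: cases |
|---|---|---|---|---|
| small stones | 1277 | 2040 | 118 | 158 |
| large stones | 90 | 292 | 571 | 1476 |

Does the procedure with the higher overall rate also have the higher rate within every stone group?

No

Small stones: ureteroscopy 1277/2040 = 62.6%, percutaneous nephrolithotomy 118/158 = 74.7% → percutaneous nephrolithotomy
Large stones: ureteroscopy 90/292 = 30.8%, percutaneous nephrolithotomy 571/1476 = 38.7% → percutaneous nephrolithotomy
Overall: ureteroscopy 1367/2332 = 58.6%, percutaneous nephrolithotomy 689/1634 = 42.2% → ureteroscopy
Percutaneous nephrolithotomy wins each stone group but ureteroscopy wins overall — the comparison reverses. Percutaneous nephrolithotomy's cases skew toward large stones, which has a lower base rate.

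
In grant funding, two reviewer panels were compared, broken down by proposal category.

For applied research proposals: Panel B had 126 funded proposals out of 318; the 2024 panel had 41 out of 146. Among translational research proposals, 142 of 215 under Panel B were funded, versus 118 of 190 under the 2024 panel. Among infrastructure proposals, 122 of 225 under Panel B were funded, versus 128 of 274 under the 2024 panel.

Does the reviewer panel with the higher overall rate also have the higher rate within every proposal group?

Applied research: Panel B 126/318 = 39.6%, the 2024 panel 41/146 = 28.1% → Panel B
Translational research: Panel B 142/215 = 66.0%, the 2024 panel 118/190 = 62.1% → Panel B
Infrastructure: Panel B 122/225 = 54.2%, the 2024 panel 128/274 = 46.7% → Panel B
Overall: Panel B 390/758 = 51.5%, the 2024 panel 287/610 = 47.0% → Panel B
Panel B wins overall and in every proposal group — no reversal.

Yes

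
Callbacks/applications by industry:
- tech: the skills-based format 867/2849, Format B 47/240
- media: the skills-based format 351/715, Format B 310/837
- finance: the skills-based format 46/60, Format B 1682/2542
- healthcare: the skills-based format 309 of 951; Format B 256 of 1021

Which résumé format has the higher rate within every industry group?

Tech: the skills-based format 867/2849 = 30.4%, Format B 47/240 = 19.6% → the skills-based format
Media: the skills-based format 351/715 = 49.1%, Format B 310/837 = 37.0% → the skills-based format
Finance: the skills-based format 46/60 = 76.7%, Format B 1682/2542 = 66.2% → the skills-based format
Healthcare: the skills-based format 309/951 = 32.5%, Format B 256/1021 = 25.1% → the skills-based format
The skills-based format has the higher rate in all 4 groups.

the skills-based format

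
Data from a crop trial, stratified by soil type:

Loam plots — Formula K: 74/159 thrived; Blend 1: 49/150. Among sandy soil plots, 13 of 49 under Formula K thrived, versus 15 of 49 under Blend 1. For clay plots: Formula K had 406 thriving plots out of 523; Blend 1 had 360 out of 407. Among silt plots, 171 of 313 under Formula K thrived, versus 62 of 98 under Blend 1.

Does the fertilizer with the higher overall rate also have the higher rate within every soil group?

No

Loam: Formula K 74/159 = 46.5%, Blend 1 49/150 = 32.7% → Formula K
Sandy soil: Formula K 13/49 = 26.5%, Blend 1 15/49 = 30.6% → Blend 1
Clay: Formula K 406/523 = 77.6%, Blend 1 360/407 = 88.5% → Blend 1
Silt: Formula K 171/313 = 54.6%, Blend 1 62/98 = 63.3% → Blend 1
Overall: Formula K 664/1044 = 63.6%, Blend 1 486/704 = 69.0% → Blend 1
Neither sweeps: Formula K wins 1 of 4 groups, Blend 1 wins 3. Blend 1 wins overall but not every group — no Simpson reversal.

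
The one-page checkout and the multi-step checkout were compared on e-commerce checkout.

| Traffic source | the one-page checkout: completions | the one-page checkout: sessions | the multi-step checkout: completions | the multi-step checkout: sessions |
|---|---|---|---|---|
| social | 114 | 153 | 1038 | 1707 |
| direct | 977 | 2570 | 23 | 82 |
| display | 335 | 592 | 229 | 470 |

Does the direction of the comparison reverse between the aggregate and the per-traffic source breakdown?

Social: the one-page checkout 114/153 = 74.5%, the multi-step checkout 1038/1707 = 60.8% → the one-page checkout
Direct: the one-page checkout 977/2570 = 38.0%, the multi-step checkout 23/82 = 28.0% → the one-page checkout
Display: the one-page checkout 335/592 = 56.6%, the multi-step checkout 229/470 = 48.7% → the one-page checkout
Overall: the one-page checkout 1426/3315 = 43.0%, the multi-step checkout 1290/2259 = 57.1% → the multi-step checkout
The one-page checkout wins each traffic group but the multi-step checkout wins overall — the comparison reverses. The one-page checkout's sessions skew toward direct, which has a lower base rate.

Yes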